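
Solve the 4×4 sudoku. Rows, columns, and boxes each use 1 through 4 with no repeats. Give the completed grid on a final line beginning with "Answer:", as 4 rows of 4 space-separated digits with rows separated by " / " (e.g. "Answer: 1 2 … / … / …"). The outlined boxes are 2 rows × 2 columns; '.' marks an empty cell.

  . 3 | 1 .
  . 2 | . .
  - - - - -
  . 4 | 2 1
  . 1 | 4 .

Step 1. [r4c4∈{3}] r4c4's peers cover all but 3 ⇒ r4c4=3.
Step 2. [r1c1∈{4}] r1c1's peers cover all but 4. So r1c1=4.
Step 3. [r1c4∈{2}] only 2 remains possible at r1c4, so r1c4=2.
Step 4. [r2c3∈{3}] r2c3 has the single candidate 3 ⇒ r2c3=3.
Step 5. [r2c1∈{1}] r2c1's peers cover all but 1, so r2c1=1.
Step 6. [r4c1∈{2}] r4c1 has the single candidate 2. So r4c1=2.
Step 7. [r2c4∈{4}] r2c4 is down to just 4 ⇒ r2c4=4.
Step 8. [r3c1∈{3}] r3c1 is down to just 3. So r3c1=3.

Answer: 4 3 1 2 / 1 2 3 4 / 3 4 2 1 / 2 1 4 3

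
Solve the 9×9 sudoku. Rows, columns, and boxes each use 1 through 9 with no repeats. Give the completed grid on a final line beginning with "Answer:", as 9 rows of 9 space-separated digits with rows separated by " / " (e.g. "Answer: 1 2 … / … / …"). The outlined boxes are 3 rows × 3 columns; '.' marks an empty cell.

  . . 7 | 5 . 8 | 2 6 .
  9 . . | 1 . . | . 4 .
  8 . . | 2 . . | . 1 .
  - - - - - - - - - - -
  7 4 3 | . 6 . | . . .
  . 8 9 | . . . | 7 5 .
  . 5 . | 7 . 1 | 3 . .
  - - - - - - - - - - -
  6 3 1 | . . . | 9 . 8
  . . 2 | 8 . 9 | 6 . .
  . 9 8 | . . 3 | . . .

Step 1. [r9c7∈{1,4,5}] r9c7 is the only open cell in col 7 admitting 4 ⇒ r9c7=4.
Step 2. [r3c3∈{4,5,6}] r3c3 is the only open cell in col 3 admitting 4 ⇒ r3c3=4.
Step 3. [r1c5∈{3,4,9}] r1c5 is the only open cell in row 1 admitting 4, so r1c5=4.
Step 4. [r5c9∈{1,2,4,6}] row 5 places 6 nowhere but r5c9, so r5c9=6.
Step 5. [r3c5∈{3,7,9}] 9 has one home in box 2: r3c5. So r3c5=9.
Step 6. [r3c9∈{3,5,7}] r3c9 is the only open cell in row 3 admitting 3. So r3c9=3.
Step 7. [r2c9∈{5,7}] in box 3, 7 fits only at r2c9. So r2c9=7.
Step 8. [r6c1∈{2}] r6c1's peers cover all but 2 ⇒ r6c1=2.
Step 9. [r3c2∈{6}] r3c2 is down to just 6 ⇒ r3c2=6.
Step 10. [r9c1∈{5}] r9c1 is down to just 5 ⇒ r9c1=5.
Step 11. [r4c6∈{2,5}] across row 4, 5 lands solely at r4c6 ⇒ r4c6=5.
Step 12. [r7c5∈{2,5,7}] 5 has one home in row 7: r7c5, so r7c5=5.
Step 13. [r4c4∈{9}] r4c4 is down to just 9. So r4c4=9.
Step 14. [r6c8∈{8,9}] in col 8, 9 fits only at r6c8. So r6c8=9.
Step 15. [r4c7∈{1,8}] 1 has one home in col 7: r4c7 ⇒ r4c7=1.
Step 16. [r5c4∈{3,4}] 3 has one home in col 4: r5c4, so r5c4=3.
Step 17. [r5c5∈{2}] nothing but 2 survives at r5c5. So r5c5=2.
Step 18. [r7c6∈{2,4,7}] r7c6 is the only open cell in col 6 admitting 2, so r7c6=2.
Step 19. [r8c2∈{7}] r8c2 is down to just 7. So r8c2=7.
Step 20. [r4c9∈{2}] nothing but 2 survives at r4c9. So r4c9=2.
Step 21. [r9c9∈{1}] r9c9's peers cover all but 1, so r9c9=1.
Step 22. [r9c5∈{7}] r9c5 has the single candidate 7. So r9c5=7.
Step 23. [r1c2∈{1}] nothing but 1 survives at r1c2, so r1c2=1.
Step 24. [r2c7∈{5,8}] row 2 places 8 nowhere but r2c7. So r2c7=8.
Step 25. [r4c8∈{8}] r4c8's peers cover all but 8, so r4c8=8.
Step 26. [r8c8∈{3}] nothing but 3 survives at r8c8, so r8c8=3.
Step 27. [r1c9∈{9}] r1c9's peers cover all but 9 ⇒ r1c9=9.
Step 28. [r7c8∈{7}] r7c8 has the single candidate 7. So r7c8=7.
Step 29. [r7c4∈{4}] only 4 remains possible at r7c4, so r7c4=4.
Step 30. [r3c6∈{7}] nothing but 7 survives at r3c6, so r3c6=7.
Step 31. [r2c2∈{2}] r2c2 has the single candidate 2, so r2c2=2.
Step 32. [r3c7∈{5}] r3c7's peers cover all but 5. So r3c7=5.
Step 33. [r8c9∈{5}] r8c9's peers cover all but 5. So r8c9=5.
Step 34. [r9c8∈{2}] nothing but 2 survives at r9c8, so r9c8=2.
Step 35. [r8c5∈{1}] r8c5 has the single candidate 1 ⇒ r8c5=1.
Step 36. [r2c6∈{6}] r2c6 is down to just 6 ⇒ r2c6=6.
Step 37. [r2c3∈{5}] only 5 remains possible at r2c3 ⇒ r2c3=5.
Step 38. [r6c3∈{6}] r6c3's peers cover all but 6. So r6c3=6.
Step 39. [r1c1∈{3}] only 3 remains possible at r1c1. So r1c1=3.
Step 40. [r6c5∈{8}] r6c5's peers cover all but 8, so r6c5=8.
Step 41. [r5c1∈{1}] only 1 remains possible at r5c1, so r5c1=1.
Step 42. [r9c4∈{6}] nothing but 6 survives at r9c4 ⇒ r9c4=6.
Step 43. [r2c5∈{3}] r2c5 has the single candidate 3. So r2c5=3.
Step 44. [r5c6∈{4}] r5c6 has the single candidate 4, so r5c6=4.
Step 45. [r6c9∈{4}] nothing but 4 survives at r6c9, so r6c9=4.
Step 46. [r8c1∈{4}] only 4 remains possible at r8c1. So r8c1=4.

Answer: 3 1 7 5 4 8 2 6 9 / 9 2 5 1 3 6 8 4 7 / 8 6 4 2 9 7 5 1 3 / 7 4 3 9 6 5 1 8 2 / 1 8 9 3 2 4 7 5 6 / 2 5 6 7 8 1 3 9 4 / 6 3 1 4 5 2 9 7 8 / 4 7 2 8 1 9 6 3 5 / 5 9 8 6 7 3 4 2 1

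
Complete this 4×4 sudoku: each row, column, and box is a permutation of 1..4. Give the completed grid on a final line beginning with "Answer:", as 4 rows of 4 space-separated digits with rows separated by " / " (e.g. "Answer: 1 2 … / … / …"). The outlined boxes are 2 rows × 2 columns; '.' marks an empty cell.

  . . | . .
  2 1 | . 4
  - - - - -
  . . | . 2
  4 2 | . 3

Step 1. [r1c1∈{3}] r1c1's peers cover all but 3, so r1c1=3.
Step 2. [r4c3∈{1}] r4c3 is down to just 1. So r4c3=1.
Step 3. [r3c2∈{3}] r3c2's peers cover all but 3, so r3c2=3.
Step 4. [r2c3∈{3}] nothing but 3 survives at r2c3 ⇒ r2c3=3.
Step 5. [r1c4∈{1}] r1c4 has the single candidate 1. So r1c4=1.
Step 6. [r3c3∈{4}] r3c3 has the single candidate 4. So r3c3=4.
Step 7. [r3c1∈{1}] only 1 remains possible at r3c1 ⇒ r3c1=1.
Step 8. [r1c2∈{4}] r1c2 has the single candidate 4. So r1c2=4.
Step 9. [r1c3∈{2}] r1c3 is down to just 2, so r1c3=2.

Answer: 3 4 2 1 / 2 1 3 4 / 1 3 4 2 / 4 2 1 3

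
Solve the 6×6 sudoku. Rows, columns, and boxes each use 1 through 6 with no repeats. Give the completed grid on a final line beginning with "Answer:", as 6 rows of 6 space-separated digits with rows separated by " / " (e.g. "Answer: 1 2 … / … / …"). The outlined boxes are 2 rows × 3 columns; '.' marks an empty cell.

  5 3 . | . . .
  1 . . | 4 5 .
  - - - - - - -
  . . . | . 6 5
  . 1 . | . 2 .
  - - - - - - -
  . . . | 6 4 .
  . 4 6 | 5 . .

Step 1. [r2c6∈{2,3,6}] in row 2, 3 fits only at r2c6 ⇒ r2c6=3.
Step 2. [r5c3∈{1,2,3,5}] 1 has one home in col 3: r5c3, so r5c3=1.
Step 3. [r3c2∈{2}] r3c2 is down to just 2, so r3c2=2.
Step 4. [r5c1∈{2,3}] in row 5, 3 fits only at r5c1, so r5c1=3.
Step 5. [r1c4∈{1,2}] across col 4, 2 lands solely at r1c4, so r1c4=2.
Step 6. [r3c1∈{4}] only 4 remains possible at r3c1. So r3c1=4.
Step 7. [r3c3∈{3}] r3c3 has the single candidate 3. So r3c3=3.
Step 8. [r1c5∈{1}] r1c5 has the single candidate 1 ⇒ r1c5=1.
Step 9. [r6c6∈{1,2}] r6c6 is the only open cell in row 6 admitting 1 ⇒ r6c6=1.
Step 10. [r1c6∈{6}] r1c6 is down to just 6, so r1c6=6.
Step 11. [r6c1∈{2}] only 2 remains possible at r6c1 ⇒ r6c1=2.
Step 12. [r5c2∈{5}] r5c2 is down to just 5 ⇒ r5c2=5.
Step 13. [r1c3∈{4}] only 4 remains possible at r1c3. So r1c3=4.
Step 14. [r4c1∈{6}] r4c1 is down to just 6, so r4c1=6.
Step 15. [r4c4∈{3}] r4c4's peers cover all but 3, so r4c4=3.
Step 16. [r2c2∈{6}] r2c2 is down to just 6, so r2c2=6.
Step 17. [r6c5∈{3}] r6c5 has the single candidate 3. So r6c5=3.
Step 18. [r3c4∈{1}] r3c4's peers cover all but 1 ⇒ r3c4=1.
Step 19. [r2c3∈{2}] r2c3 has the single candidate 2, so r2c3=2.
Step 20. [r5c6∈{2}] r5c6's peers cover all but 2 ⇒ r5c6=2.
Step 21. [r4c6∈{4}] nothing but 4 survives at r4c6. So r4c6=4.
Step 22. [r4c3∈{5}] r4c3 has the single candidate 5, so r4c3=5.

Answer: 5 3 4 2 1 6 / 1 6 2 4 5 3 / 4 2 3 1 6 5 / 6 1 5 3 2 4 / 3 5 1 6 4 2 / 2 4 6 5 3 1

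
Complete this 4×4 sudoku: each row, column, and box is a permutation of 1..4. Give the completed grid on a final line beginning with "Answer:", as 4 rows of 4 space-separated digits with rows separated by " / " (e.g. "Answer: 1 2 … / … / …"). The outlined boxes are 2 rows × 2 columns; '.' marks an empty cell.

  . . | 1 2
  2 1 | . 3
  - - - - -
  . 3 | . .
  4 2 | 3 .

Step 1. [r3c4∈{1,4}] col 4 places 4 nowhere but r3c4. So r3c4=4.
Step 2. [r2c3∈{4}] r2c3 has the single candidate 4. So r2c3=4.
Step 3. [r3c1∈{1}] nothing but 1 survives at r3c1 ⇒ r3c1=1.
Step 4. [r4c4∈{1}] r4c4's peers cover all but 1 ⇒ r4c4=1.
Step 5. [r1c2∈{4}] r1c2 has the single candidate 4 ⇒ r1c2=4.
Step 6. [r3c3∈{2}] r3c3's peers cover all but 2 ⇒ r3c3=2.
Step 7. [r1c1∈{3}] r1c1's peers cover all but 3 ⇒ r1c1=3.

Answer: 3 4 1 2 / 2 1 4 3 / 1 3 2 4 / 4 2 3 1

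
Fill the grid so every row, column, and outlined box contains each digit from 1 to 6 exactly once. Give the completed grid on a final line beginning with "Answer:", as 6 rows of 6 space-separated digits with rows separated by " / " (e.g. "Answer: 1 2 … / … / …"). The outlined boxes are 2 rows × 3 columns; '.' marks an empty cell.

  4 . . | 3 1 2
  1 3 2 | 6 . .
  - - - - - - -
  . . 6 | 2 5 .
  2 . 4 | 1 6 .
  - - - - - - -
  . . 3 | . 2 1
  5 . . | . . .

Step 1. [r6c4∈{4}] r6c4 has the single candidate 4. So r6c4=4.
Step 2. [r1c2∈{5,6}] in row 1, 6 fits only at r1c2 ⇒ r1c2=6.
Step 3. [r4c6∈{3}] nothing but 3 survives at r4c6 ⇒ r4c6=3.
Step 4. [r6c2∈{1,2}] row 6 places 2 nowhere but r6c2, so r6c2=2.
Step 5. [r2c5∈{4}] r2c5 has the single candidate 4, so r2c5=4.
Step 6. [r5c2∈{4}] only 4 remains possible at r5c2, so r5c2=4.
Step 7. [r1c3∈{5}] only 5 remains possible at r1c3. So r1c3=5.
Step 8. [r5c1∈{6}] only 6 remains possible at r5c1, so r5c1=6.
Step 9. [r5c4∈{5}] nothing but 5 survives at r5c4 ⇒ r5c4=5.
Step 10. [r2c6∈{5}] nothing but 5 survives at r2c6, so r2c6=5.
Step 11. [r3c1∈{3}] r3c1's peers cover all but 3 ⇒ r3c1=3.
Step 12. [r6c5∈{3}] r6c5 is down to just 3 ⇒ r6c5=3.
Step 13. [r6c6∈{6}] only 6 remains possible at r6c6, so r6c6=6.
Step 14. [r4c2∈{5}] only 5 remains possible at r4c2, so r4c2=5.
Step 15. [r3c2∈{1}] r3c2 is down to just 1 ⇒ r3c2=1.
Step 16. [r6c3∈{1}] r6c3 has the single candidate 1. So r6c3=1.
Step 17. [r3c6∈{4}] r3c6's peers cover all but 4. So r3c6=4.

Answer: 4 6 5 3 1 2 / 1 3 2 6 4 5 / 3 1 6 2 5 4 / 2 5 4 1 6 3 / 6 4 3 5 2 1 / 5 2 1 4 3 6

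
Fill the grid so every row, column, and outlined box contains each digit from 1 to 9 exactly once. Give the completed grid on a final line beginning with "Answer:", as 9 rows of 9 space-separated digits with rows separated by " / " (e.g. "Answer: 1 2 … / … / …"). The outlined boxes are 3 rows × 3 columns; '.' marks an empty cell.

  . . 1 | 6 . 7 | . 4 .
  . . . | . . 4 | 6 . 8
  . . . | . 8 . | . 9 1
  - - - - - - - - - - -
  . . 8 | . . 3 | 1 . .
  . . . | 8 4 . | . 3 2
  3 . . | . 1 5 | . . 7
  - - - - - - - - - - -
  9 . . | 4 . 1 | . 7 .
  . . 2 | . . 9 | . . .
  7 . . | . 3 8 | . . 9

Step 1. [r3c6∈{2}] r3c6 has the single candidate 2, so r3c6=2.
Step 2. [r3c7∈{3,5,7}] across col 7, 7 lands solely at r3c7. So r3c7=7.
Step 3. [r5c6∈{6}] r5c6 is down to just 6, so r5c6=6.
Step 4. [r2c4∈{1,3,5,9}] 1 has one home in row 2: r2c4 ⇒ r2c4=1.
Step 5. [r3c4∈{3,5}] col 4 places 3 nowhere but r3c4, so r3c4=3.
Step 6. [r2c3∈{3,5,7,9}] r2c1 and r2c8 in row 2 both hold exactly {2,5}; those values are spoken for. So r2c3≠5.
Step 7. [r2c5∈{5,9}] the pair r2c1,r2c8 in row 2 locks {2,5} between them, so r2c5≠5.
Step 8. [r1c5∈{5,9}] box 2 places 5 nowhere but r1c5 ⇒ r1c5=5.
Step 9. [r1c2∈{2,3,8,9}] in row 1, 9 fits only at r1c2 ⇒ r1c2=9.
Step 10. [r2c8∈{2,5}] r2c8 is the only open cell in box 3 admitting 5 ⇒ r2c8=5.
Step 11. [r4c8∈{6}] r4c8 is down to just 6. So r4c8=6.
Step 12. [r9c8∈{1,2}] col 8 places 2 nowhere but r9c8 ⇒ r9c8=2.
Step 13. [r9c2∈{1,4,5,6}] in row 9, 1 fits only at r9c2. So r9c2=1.
Step 14. [r9c3∈{4,5,6}] across row 9, 6 lands solely at r9c3 ⇒ r9c3=6.
Step 15. [r9c7∈{4,5}] in row 9, 4 fits only at r9c7 ⇒ r9c7=4.
Step 16. [r3c1∈{4,5,6}] in col 1, 6 fits only at r3c1 ⇒ r3c1=6.
Step 17. [r4c9∈{4,5}] r4c9 is the only open cell in col 9 admitting 4, so r4c9=4.
Step 18. [r5c7∈{5,9}] across box 6, 5 lands solely at r5c7. So r5c7=5.
Step 19. [r2c1∈{2}] r2c1's peers cover all but 2 ⇒ r2c1=2.
Step 20. [r6c7∈{8,9}] r6c7 is the only open cell in col 7 admitting 9. So r6c7=9.
Step 21. [r1c9∈{3}] r1c9 is down to just 3. So r1c9=3.
Step 22. [r4c4∈{2,7,9}] across col 4, 9 lands solely at r4c4, so r4c4=9.
Step 23. [r4c5∈{2,7}] in box 5, 7 fits only at r4c5 ⇒ r4c5=7.
Step 24. [r8c1∈{4,5,8}] 4 has one home in col 1: r8c1 ⇒ r8c1=4.
Step 25. [r5c2∈{7}] r5c2's peers cover all but 7. So r5c2=7.
Step 26. [r2c2∈{3}] r2c2's peers cover all but 3, so r2c2=3.
Step 27. [r8c5∈{6}] r8c5 is down to just 6, so r8c5=6.
Step 28. [r8c9∈{5}] only 5 remains possible at r8c9, so r8c9=5.
Step 29. [r8c2∈{8}] r8c2's peers cover all but 8 ⇒ r8c2=8.
Step 30. [r7c2∈{5}] only 5 remains possible at r7c2. So r7c2=5.
Step 31. [r3c2∈{4}] r3c2's peers cover all but 4. So r3c2=4.
Step 32. [r4c2∈{2}] r4c2 is down to just 2. So r4c2=2.
Step 33. [r8c7∈{3}] r8c7 has the single candidate 3 ⇒ r8c7=3.
Step 34. [r5c3∈{9}] r5c3 has the single candidate 9. So r5c3=9.
Step 35. [r7c5∈{2}] nothing but 2 survives at r7c5 ⇒ r7c5=2.
Step 36. [r8c8∈{1}] r8c8 is down to just 1. So r8c8=1.
Step 37. [r3c3∈{5}] nothing but 5 survives at r3c3. So r3c3=5.
Step 38. [r1c7∈{2}] r1c7 has the single candidate 2 ⇒ r1c7=2.
Step 39. [r9c4∈{5}] nothing but 5 survives at r9c4. So r9c4=5.
Step 40. [r6c4∈{2}] nothing but 2 survives at r6c4. So r6c4=2.
Step 41. [r2c5∈{9}] r2c5 is down to just 9 ⇒ r2c5=9.
Step 42. [r8c4∈{7}] only 7 remains possible at r8c4 ⇒ r8c4=7.
Step 43. [r5c1∈{1}] r5c1 is down to just 1. So r5c1=1.
Step 44. [r7c9∈{6}] r7c9 has the single candidate 6. So r7c9=6.
Step 45. [r6c3∈{4}] nothing but 4 survives at r6c3, so r6c3=4.
Step 46. [r6c2∈{6}] r6c2's peers cover all but 6, so r6c2=6.
Step 47. [r2c3∈{7}] r2c3 has the single candidate 7, so r2c3=7.
Step 48. [r6c8∈{8}] nothing but 8 survives at r6c8. So r6c8=8.
Step 49. [r7c3∈{3}] r7c3 has the single candidate 3, so r7c3=3.
Step 50. [r1c1∈{8}] only 8 remains possible at r1c1, so r1c1=8.
Step 51. [r7c7∈{8}] only 8 remains possible at r7c7. So r7c7=8.
Step 52. [r4c1∈{5}] only 5 remains possible at r4c1, so r4c1=5.

Answer: 8 9 1 6 5 7 2 4 3 / 2 3 7 1 9 4 6 5 8 / 6 4 5 3 8 2 7 9 1 / 5 2 8 9 7 3 1 6 4 / 1 7 9 8 4 6 5 3 2 / 3 6 4 2 1 5 9 8 7 / 9 5 3 4 2 1 8 7 6 / 4 8 2 7 6 9 3 1 5 / 7 1 6 5 3 8 4 2 9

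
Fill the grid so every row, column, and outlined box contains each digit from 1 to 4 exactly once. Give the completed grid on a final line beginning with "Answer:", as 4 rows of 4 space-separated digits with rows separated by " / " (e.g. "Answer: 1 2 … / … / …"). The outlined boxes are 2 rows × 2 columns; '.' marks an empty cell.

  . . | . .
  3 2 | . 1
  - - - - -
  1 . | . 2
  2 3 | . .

Step 1. [r2c3∈{4}] only 4 remains possible at r2c3, so r2c3=4.
Step 2. [r1c4∈{3}] nothing but 3 survives at r1c4 ⇒ r1c4=3.
Step 3. [r1c1∈{4}] only 4 remains possible at r1c1, so r1c1=4.
Step 4. [r3c2∈{4}] r3c2 is down to just 4 ⇒ r3c2=4.
Step 5. [r4c3∈{1}] r4c3's peers cover all but 1, so r4c3=1.
Step 6. [r3c3∈{3}] r3c3 is down to just 3 ⇒ r3c3=3.
Step 7. [r1c2∈{1}] only 1 remains possible at r1c2 ⇒ r1c2=1.
Step 8. [r4c4∈{4}] r4c4's peers cover all but 4. So r4c4=4.
Step 9. [r1c3∈{2}] r1c3 is down to just 2. So r1c3=2.

Answer: 4 1 2 3 / 3 2 4 1 / 1 4 3 2 / 2 3 1 4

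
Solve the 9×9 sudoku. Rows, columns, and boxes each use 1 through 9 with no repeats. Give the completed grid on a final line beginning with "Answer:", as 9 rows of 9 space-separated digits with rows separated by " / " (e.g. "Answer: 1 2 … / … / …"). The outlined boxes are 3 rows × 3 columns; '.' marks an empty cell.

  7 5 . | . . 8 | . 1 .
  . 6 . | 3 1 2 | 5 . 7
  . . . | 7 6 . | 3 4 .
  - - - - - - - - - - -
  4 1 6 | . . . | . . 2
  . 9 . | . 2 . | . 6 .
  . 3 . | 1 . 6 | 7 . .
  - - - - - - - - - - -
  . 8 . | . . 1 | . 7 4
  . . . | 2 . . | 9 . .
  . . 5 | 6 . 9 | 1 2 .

Step 1. [r6c5∈{4,5,8,9}] row 6 places 4 nowhere but r6c5. So r6c5=4.
Step 2. [r4c7∈{8}] r4c7 has the single candidate 8, so r4c7=8.
Step 3. [r9c1∈{3}] r9c1 has the single candidate 3. So r9c1=3.
Step 4. [r8c6∈{3,4,5,7}] 4 has one home in col 6: r8c6, so r8c6=4.
Step 5. [r7c4∈{5}] r7c4 is down to just 5, so r7c4=5.
Step 6. [r4c5∈{3,5,7,9}] r4c5 is the only open cell in col 5 admitting 5 ⇒ r4c5=5.
Step 7. [r9c9∈{8}] r9c9 has the single candidate 8, so r9c9=8.
Step 8. [r3c9∈{9}] nothing but 9 survives at r3c9. So r3c9=9.
Step 9. [r6c9∈{5}] nothing but 5 survives at r6c9. So r6c9=5.
Step 10. [r5c3∈{7,8}] across box 4, 7 lands solely at r5c3 ⇒ r5c3=7.
Step 11. [r1c3∈{2,3,4,9}] in row 1, 3 fits only at r1c3 ⇒ r1c3=3.
Step 12. [r7c7∈{6}] r7c7's peers cover all but 6. So r7c7=6.
Step 13. [r8c9∈{3}] r8c9 is down to just 3. So r8c9=3.
Step 14. [r4c4∈{9}] r4c4 is down to just 9 ⇒ r4c4=9.
Step 15. [r2c8∈{8}] nothing but 8 survives at r2c8, so r2c8=8.
Step 16. [r8c3∈{1}] r8c3 is down to just 1, so r8c3=1.
Step 17. [r9c5∈{7}] nothing but 7 survives at r9c5, so r9c5=7.
Step 18. [r2c1∈{9}] r2c1 is down to just 9 ⇒ r2c1=9.
Step 19. [r7c1∈{2}] r7c1 has the single candidate 2, so r7c1=2.
Step 20. [r6c1∈{8}] only 8 remains possible at r6c1, so r6c1=8.
Step 21. [r6c3∈{2}] r6c3 has the single candidate 2, so r6c3=2.
Step 22. [r5c6∈{3}] r5c6's peers cover all but 3, so r5c6=3.
Step 23. [r4c8∈{3}] r4c8's peers cover all but 3 ⇒ r4c8=3.
Step 24. [r8c2∈{7}] nothing but 7 survives at r8c2 ⇒ r8c2=7.
Step 25. [r1c9∈{6}] nothing but 6 survives at r1c9. So r1c9=6.
Step 26. [r8c1∈{6}] only 6 remains possible at r8c1. So r8c1=6.
Step 27. [r5c1∈{5}] nothing but 5 survives at r5c1, so r5c1=5.
Step 28. [r1c7∈{2}] only 2 remains possible at r1c7, so r1c7=2.
Step 29. [r3c1∈{1}] r3c1 is down to just 1. So r3c1=1.
Step 30. [r7c3∈{9}] r7c3 has the single candidate 9, so r7c3=9.
Step 31. [r8c8∈{5}] only 5 remains possible at r8c8, so r8c8=5.
Step 32. [r9c2∈{4}] r9c2 is down to just 4 ⇒ r9c2=4.
Step 33. [r5c7∈{4}] r5c7's peers cover all but 4 ⇒ r5c7=4.
Step 34. [r3c6∈{5}] only 5 remains possible at r3c6. So r3c6=5.
Step 35. [r3c2∈{2}] r3c2 is down to just 2, so r3c2=2.
Step 36. [r2c3∈{4}] r2c3 has the single candidate 4, so r2c3=4.
Step 37. [r4c6∈{7}] r4c6's peers cover all but 7 ⇒ r4c6=7.
Step 38. [r5c4∈{8}] r5c4's peers cover all but 8, so r5c4=8.
Step 39. [r1c5∈{9}] r1c5's peers cover all but 9. So r1c5=9.
Step 40. [r3c3∈{8}] r3c3 has the single candidate 8. So r3c3=8.
Step 41. [r5c9∈{1}] r5c9 is down to just 1 ⇒ r5c9=1.
Step 42. [r8c5∈{8}] nothing but 8 survives at r8c5 ⇒ r8c5=8.
Step 43. [r6c8∈{9}] only 9 remains possible at r6c8 ⇒ r6c8=9.
Step 44. [r1c4∈{4}] r1c4's peers cover all but 4 ⇒ r1c4=4.
Step 45. [r7c5∈{3}] only 3 remains possible at r7c5. So r7c5=3.

Answer: 7 5 3 4 9 8 2 1 6 / 9 6 4 3 1 2 5 8 7 / 1 2 8 7 6 5 3 4 9 / 4 1 6 9 5 7 8 3 2 / 5 9 7 8 2 3 4 6 1 / 8 3 2 1 4 6 7 9 5 / 2 8 9 5 3 1 6 7 4 / 6 7 1 2 8 4 9 5 3 / 3 4 5 6 7 9 1 2 8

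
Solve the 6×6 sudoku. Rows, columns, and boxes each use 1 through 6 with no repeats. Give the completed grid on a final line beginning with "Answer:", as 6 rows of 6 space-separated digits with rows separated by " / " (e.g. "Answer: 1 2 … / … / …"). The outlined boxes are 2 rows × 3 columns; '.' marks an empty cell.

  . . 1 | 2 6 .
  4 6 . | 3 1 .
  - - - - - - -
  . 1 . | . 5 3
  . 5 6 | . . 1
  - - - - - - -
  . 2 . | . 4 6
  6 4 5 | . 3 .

Step 1. [r4c1∈{2,3}] row 4 places 3 nowhere but r4c1, so r4c1=3.
Step 2. [r3c3∈{2,4}] across col 3, 4 lands solely at r3c3 ⇒ r3c3=4.
Step 3. [r1c1∈{5}] r1c1 has the single candidate 5, so r1c1=5.
Step 4. [r6c4∈{1}] r6c4's peers cover all but 1. So r6c4=1.
Step 5. [r3c4∈{6}] r3c4 has the single candidate 6 ⇒ r3c4=6.
Step 6. [r4c5∈{2}] r4c5 is down to just 2 ⇒ r4c5=2.
Step 7. [r1c6∈{4}] nothing but 4 survives at r1c6, so r1c6=4.
Step 8. [r4c4∈{4}] nothing but 4 survives at r4c4. So r4c4=4.
Step 9. [r1c2∈{3}] r1c2 has the single candidate 3, so r1c2=3.
Step 10. [r2c3∈{2}] r2c3 is down to just 2, so r2c3=2.
Step 11. [r5c3∈{3}] r5c3 has the single candidate 3 ⇒ r5c3=3.
Step 12. [r3c1∈{2}] nothing but 2 survives at r3c1 ⇒ r3c1=2.
Step 13. [r5c4∈{5}] only 5 remains possible at r5c4 ⇒ r5c4=5.
Step 14. [r2c6∈{5}] r2c6 has the single candidate 5 ⇒ r2c6=5.
Step 15. [r6c6∈{2}] nothing but 2 survives at r6c6. So r6c6=2.
Step 16. [r5c1∈{1}] r5c1 is down to just 1. So r5c1=1.

Answer: 5 3 1 2 6 4 / 4 6 2 3 1 5 / 2 1 4 6 5 3 / 3 5 6 4 2 1 / 1 2 3 5 4 6 / 6 4 5 1 3 2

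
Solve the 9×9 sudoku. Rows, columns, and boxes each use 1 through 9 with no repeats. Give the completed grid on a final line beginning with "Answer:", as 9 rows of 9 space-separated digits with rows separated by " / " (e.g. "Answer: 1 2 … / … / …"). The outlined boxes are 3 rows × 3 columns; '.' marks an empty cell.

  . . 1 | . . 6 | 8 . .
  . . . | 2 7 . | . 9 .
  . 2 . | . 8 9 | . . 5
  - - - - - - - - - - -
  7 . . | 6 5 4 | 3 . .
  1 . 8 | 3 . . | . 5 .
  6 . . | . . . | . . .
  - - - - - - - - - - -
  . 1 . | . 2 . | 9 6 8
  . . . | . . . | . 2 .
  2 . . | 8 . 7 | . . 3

Step 1. [r4c2∈{9}] r4c2 has the single candidate 9. So r4c2=9.
Step 2. [r5c2∈{4}] nothing but 4 survives at r5c2, so r5c2=4.
Step 3. [r7c3∈{3,4,5,7}] 7 has one home in row 7: r7c3 ⇒ r7c3=7.
Step 4. [r1c9∈{2,4,7}] in row 1, 2 fits only at r1c9 ⇒ r1c9=2.
Step 5. [r4c9∈{1}] r4c9's peers cover all but 1 ⇒ r4c9=1.
Step 6. [r6c4∈{1,7,9}] col 4 places 7 nowhere but r6c4, so r6c4=7.
Step 7. [r8c4∈{1,4,5,9}] in col 4, 9 fits only at r8c4, so r8c4=9.
Step 8. [r3c4∈{1,4}] col 4 places 1 nowhere but r3c4 ⇒ r3c4=1.
Step 9. [r2c7∈{1,4,6}] r2c7 is the only open cell in row 2 admitting 1. So r2c7=1.
Step 10. [r9c3∈{4,5,6,9}] 9 has one home in row 9: r9c3 ⇒ r9c3=9.
Step 11. [r6c6∈{1,2,8}] 8 has one home in col 6: r6c6. So r6c6=8.
Step 12. [r6c8∈{4}] only 4 remains possible at r6c8. So r6c8=4.
Step 13. [r8c6∈{1,3,5}] across col 6, 1 lands solely at r8c6. So r8c6=1.
Step 14. [r1c2∈{3,5,7}] across col 2, 7 lands solely at r1c2. So r1c2=7.
Step 15. [r1c8∈{3}] nothing but 3 survives at r1c8. So r1c8=3.
Step 16. [r8c5∈{3,4,6}] col 5 places 3 nowhere but r8c5. So r8c5=3.
Step 17. [r7c1∈{3,4,5}] r7c1 is the only open cell in row 7 admitting 3. So r7c1=3.
Step 18. [r3c1∈{4}] only 4 remains possible at r3c1. So r3c1=4.
Step 19. [r8c3∈{4,5,6}] in col 3, 4 fits only at r8c3. So r8c3=4.
Step 20. [r3c3∈{3,6}] row 3 places 3 nowhere but r3c3 ⇒ r3c3=3.
Step 21. [r8c2∈{5,6,8}] row 8 places 6 nowhere but r8c2. So r8c2=6.
Step 22. [r9c2∈{5}] r9c2 is down to just 5, so r9c2=5.
Step 23. [r3c7∈{6,7}] 6 has one home in row 3: r3c7 ⇒ r3c7=6.
Step 24. [r7c4∈{4,5}] row 7 places 4 nowhere but r7c4 ⇒ r7c4=4.
Step 25. [r6c7∈{2}] r6c7 is down to just 2. So r6c7=2.
Step 26. [r6c9∈{9}] r6c9's peers cover all but 9 ⇒ r6c9=9.
Step 27. [r8c9∈{7}] nothing but 7 survives at r8c9 ⇒ r8c9=7.
Step 28. [r1c4∈{5}] r1c4 is down to just 5, so r1c4=5.
Step 29. [r2c1∈{5,8}] across col 1, 5 lands solely at r2c1. So r2c1=5.
Step 30. [r5c9∈{6}] r5c9 has the single candidate 6, so r5c9=6.
Step 31. [r7c6∈{5}] r7c6 is down to just 5. So r7c6=5.
Step 32. [r9c5∈{6}] nothing but 6 survives at r9c5. So r9c5=6.
Step 33. [r4c3∈{2}] only 2 remains possible at r4c3, so r4c3=2.
Step 34. [r9c7∈{4}] nothing but 4 survives at r9c7 ⇒ r9c7=4.
Step 35. [r1c1∈{9}] r1c1's peers cover all but 9, so r1c1=9.
Step 36. [r5c6∈{2}] r5c6 has the single candidate 2. So r5c6=2.
Step 37. [r2c6∈{3}] r2c6's peers cover all but 3. So r2c6=3.
Step 38. [r5c7∈{7}] r5c7 has the single candidate 7 ⇒ r5c7=7.
Step 39. [r6c2∈{3}] only 3 remains possible at r6c2. So r6c2=3.
Step 40. [r1c5∈{4}] r1c5 has the single candidate 4 ⇒ r1c5=4.
Step 41. [r6c3∈{5}] r6c3 is down to just 5, so r6c3=5.
Step 42. [r9c8∈{1}] only 1 remains possible at r9c8. So r9c8=1.
Step 43. [r3c8∈{7}] only 7 remains possible at r3c8 ⇒ r3c8=7.
Step 44. [r8c7∈{5}] r8c7's peers cover all but 5, so r8c7=5.
Step 45. [r5c5∈{9}] nothing but 9 survives at r5c5. So r5c5=9.
Step 46. [r8c1∈{8}] nothing but 8 survives at r8c1, so r8c1=8.
Step 47. [r4c8∈{8}] r4c8 is down to just 8 ⇒ r4c8=8.
Step 48. [r2c9∈{4}] r2c9 is down to just 4 ⇒ r2c9=4.
Step 49. [r2c3∈{6}] r2c3 has the single candidate 6, so r2c3=6.
Step 50. [r6c5∈{1}] r6c5's peers cover all but 1. So r6c5=1.
Step 51. [r2c2∈{8}] r2c2's peers cover all but 8 ⇒ r2c2=8.

Answer: 9 7 1 5 4 6 8 3 2 / 5 8 6 2 7 3 1 9 4 / 4 2 3 1 8 9 6 7 5 / 7 9 2 6 5 4 3 8 1 / 1 4 8 3 9 2 7 5 6 / 6 3 5 7 1 8 2 4 9 / 3 1 7 4 2 5 9 6 8 / 8 6 4 9 3 1 5 2 7 / 2 5 9 8 6 7 4 1 3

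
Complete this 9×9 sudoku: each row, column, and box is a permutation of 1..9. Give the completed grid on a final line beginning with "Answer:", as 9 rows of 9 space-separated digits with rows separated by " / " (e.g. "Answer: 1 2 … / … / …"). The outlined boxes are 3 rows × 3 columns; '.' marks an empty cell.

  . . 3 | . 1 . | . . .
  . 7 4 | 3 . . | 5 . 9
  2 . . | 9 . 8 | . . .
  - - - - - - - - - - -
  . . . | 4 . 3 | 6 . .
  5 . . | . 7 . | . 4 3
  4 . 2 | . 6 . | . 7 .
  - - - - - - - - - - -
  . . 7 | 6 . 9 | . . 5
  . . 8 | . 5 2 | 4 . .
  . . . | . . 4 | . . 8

Step 1. [r6c9∈{1}] r6c9 has the single candidate 1, so r6c9=1.
Step 2. [r4c5∈{2,8,9}] 9 has one home in col 5: r4c5 ⇒ r4c5=9.
Step 3. [r4c3∈{1}] r4c3's peers cover all but 1, so r4c3=1.
Step 4. [r9c5∈{3}] nothing but 3 survives at r9c5 ⇒ r9c5=3.
Step 5. [r1c6∈{5,6,7}] in col 6, 7 fits only at r1c6 ⇒ r1c6=7.
Step 6. [r4c2∈{8}] nothing but 8 survives at r4c2 ⇒ r4c2=8.
Step 7. [r5c4∈{1,2,8}] r5c4 is the only open cell in box 5 admitting 2 ⇒ r5c4=2.
Step 8. [r5c7∈{8,9}] row 5 places 8 nowhere but r5c7, so r5c7=8.
Step 9. [r1c7∈{2}] only 2 remains possible at r1c7, so r1c7=2.
Step 10. [r6c2∈{3,9}] across row 6, 3 lands solely at r6c2, so r6c2=3.
Step 11. [r2c6∈{6}] r2c6 is down to just 6. So r2c6=6.
Step 12. [r1c9∈{4,6}] row 1 places 4 nowhere but r1c9. So r1c9=4.
Step 13. [r7c2∈{1,2,4}] across row 7, 4 lands solely at r7c2, so r7c2=4.
Step 14. [r9c2∈{1,2,5,6,9}] col 2 places 2 nowhere but r9c2, so r9c2=2.
Step 15. [r9c3∈{5,6,9}] 5 has one home in row 9: r9c3, so r9c3=5.
Step 16. [r3c3∈{6}] r3c3 is down to just 6 ⇒ r3c3=6.
Step 17. [r8c9∈{6,7}] col 9 places 6 nowhere but r8c9. So r8c9=6.
Step 18. [r9c7∈{1,7,9}] 7 has one home in box 9: r9c7, so r9c7=7.
Step 19. [r9c4∈{1}] only 1 remains possible at r9c4, so r9c4=1.
Step 20. [r7c8∈{1,2,3}] 2 has one home in row 7: r7c8, so r7c8=2.
Step 21. [r3c2∈{1,5}] 5 has one home in row 3: r3c2. So r3c2=5.
Step 22. [r8c2∈{1,9}] col 2 places 1 nowhere but r8c2, so r8c2=1.
Step 23. [r2c1∈{1,8}] 1 has one home in col 1: r2c1 ⇒ r2c1=1.
Step 24. [r9c8∈{9}] r9c8 has the single candidate 9. So r9c8=9.
Step 25. [r8c8∈{3}] r8c8's peers cover all but 3, so r8c8=3.
Step 26. [r1c2∈{9}] nothing but 9 survives at r1c2 ⇒ r1c2=9.
Step 27. [r2c8∈{8}] r2c8 has the single candidate 8. So r2c8=8.
Step 28. [r1c4∈{5}] r1c4's peers cover all but 5. So r1c4=5.
Step 29. [r7c7∈{1}] r7c7 is down to just 1 ⇒ r7c7=1.
Step 30. [r5c3∈{9}] r5c3's peers cover all but 9 ⇒ r5c3=9.
Step 31. [r8c4∈{7}] nothing but 7 survives at r8c4 ⇒ r8c4=7.
Step 32. [r1c8∈{6}] r1c8 is down to just 6, so r1c8=6.
Step 33. [r5c6∈{1}] nothing but 1 survives at r5c6 ⇒ r5c6=1.
Step 34. [r3c5∈{4}] r3c5's peers cover all but 4, so r3c5=4.
Step 35. [r3c8∈{1}] nothing but 1 survives at r3c8, so r3c8=1.
Step 36. [r9c1∈{6}] r9c1 is down to just 6 ⇒ r9c1=6.
Step 37. [r4c8∈{5}] r4c8's peers cover all but 5 ⇒ r4c8=5.
Step 38. [r6c4∈{8}] nothing but 8 survives at r6c4. So r6c4=8.
Step 39. [r2c5∈{2}] only 2 remains possible at r2c5 ⇒ r2c5=2.
Step 40. [r4c1∈{7}] r4c1 is down to just 7 ⇒ r4c1=7.
Step 41. [r6c7∈{9}] r6c7 is down to just 9 ⇒ r6c7=9.
Step 42. [r7c1∈{3}] r7c1 has the single candidate 3, so r7c1=3.
Step 43. [r5c2∈{6}] only 6 remains possible at r5c2, so r5c2=6.
Step 44. [r3c7∈{3}] nothing but 3 survives at r3c7, so r3c7=3.
Step 45. [r3c9∈{7}] only 7 remains possible at r3c9 ⇒ r3c9=7.
Step 46. [r7c5∈{8}] r7c5's peers cover all but 8, so r7c5=8.
Step 47. [r4c9∈{2}] r4c9 has the single candidate 2, so r4c9=2.
Step 48. [r8c1∈{9}] nothing but 9 survives at r8c1, so r8c1=9.
Step 49. [r6c6∈{5}] only 5 remains possible at r6c6. So r6c6=5.
Step 50. [r1c1∈{8}] r1c1's peers cover all but 8 ⇒ r1c1=8.

Answer: 8 9 3 5 1 7 2 6 4 / 1 7 4 3 2 6 5 8 9 / 2 5 6 9 4 8 3 1 7 / 7 8 1 4 9 3 6 5 2 / 5 6 9 2 7 1 8 4 3 / 4 3 2 8 6 5 9 7 1 / 3 4 7 6 8 9 1 2 5 / 9 1 8 7 5 2 4 3 6 / 6 2 5 1 3 4 7 9 8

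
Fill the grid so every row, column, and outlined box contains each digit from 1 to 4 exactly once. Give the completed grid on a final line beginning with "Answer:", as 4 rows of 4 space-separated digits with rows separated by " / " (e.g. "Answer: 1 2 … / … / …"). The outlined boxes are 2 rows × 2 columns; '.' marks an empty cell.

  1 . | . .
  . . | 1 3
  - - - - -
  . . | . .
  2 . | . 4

Step 1. [r1c2∈{2,3,4}] in row 1, 3 fits only at r1c2, so r1c2=3.
Step 2. [r3c4∈{1,2}] 1 has one home in col 4: r3c4, so r3c4=1.
Step 3. [r2c1∈{4}] only 4 remains possible at r2c1. So r2c1=4.
Step 4. [r3c3∈{2,3}] row 3 places 2 nowhere but r3c3 ⇒ r3c3=2.
Step 5. [r1c3∈{4}] only 4 remains possible at r1c3. So r1c3=4.
Step 6. [r2c2∈{2}] r2c2 is down to just 2. So r2c2=2.
Step 7. [r3c2∈{4}] nothing but 4 survives at r3c2. So r3c2=4.
Step 8. [r4c3∈{3}] r4c3 has the single candidate 3, so r4c3=3.
Step 9. [r1c4∈{2}] only 2 remains possible at r1c4. So r1c4=2.
Step 10. [r3c1∈{3}] r3c1 has the single candidate 3 ⇒ r3c1=3.
Step 11. [r4c2∈{1}] r4c2 has the single candidate 1 ⇒ r4c2=1.

Answer: 1 3 4 2 / 4 2 1 3 / 3 4 2 1 / 2 1 3 4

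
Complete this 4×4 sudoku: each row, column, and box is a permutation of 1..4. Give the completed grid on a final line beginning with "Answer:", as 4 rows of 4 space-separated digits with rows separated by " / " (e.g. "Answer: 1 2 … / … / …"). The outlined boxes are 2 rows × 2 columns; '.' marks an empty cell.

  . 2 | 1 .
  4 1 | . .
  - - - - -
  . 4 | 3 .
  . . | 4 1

Step 1. [r4c1∈{2,3}] across row 4, 2 lands solely at r4c1 ⇒ r4c1=2.
Step 2. [r2c4∈{2,3}] 3 has one home in row 2: r2c4. So r2c4=3.
Step 3. [r1c4∈{4}] nothing but 4 survives at r1c4, so r1c4=4.
Step 4. [r3c1∈{1}] r3c1's peers cover all but 1, so r3c1=1.
Step 5. [r1c1∈{3}] only 3 remains possible at r1c1. So r1c1=3.
Step 6. [r4c2∈{3}] r4c2's peers cover all but 3, so r4c2=3.
Step 7. [r2c3∈{2}] only 2 remains possible at r2c3, so r2c3=2.
Step 8. [r3c4∈{2}] r3c4's peers cover all but 2, so r3c4=2.

Answer: 3 2 1 4 / 4 1 2 3 / 1 4 3 2 / 2 3 4 1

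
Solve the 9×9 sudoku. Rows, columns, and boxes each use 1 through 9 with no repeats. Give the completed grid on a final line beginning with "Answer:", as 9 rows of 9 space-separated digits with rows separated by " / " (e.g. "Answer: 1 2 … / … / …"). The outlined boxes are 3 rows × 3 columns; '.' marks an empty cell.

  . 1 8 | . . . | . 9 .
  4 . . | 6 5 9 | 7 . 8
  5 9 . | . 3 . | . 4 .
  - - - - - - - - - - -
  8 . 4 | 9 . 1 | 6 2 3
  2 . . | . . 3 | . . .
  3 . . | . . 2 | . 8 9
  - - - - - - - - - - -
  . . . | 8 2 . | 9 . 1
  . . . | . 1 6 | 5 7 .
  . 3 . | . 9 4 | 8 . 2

Step 1. [r5c9∈{4,5,7}] across col 9, 7 lands solely at r5c9, so r5c9=7.
Step 2. [r1c6∈{7}] r1c6's peers cover all but 7 ⇒ r1c6=7.
Step 3. [r4c2∈{5,7}] r4c2 is the only open cell in row 4 admitting 5. So r4c2=5.
Step 4. [r5c2∈{6}] only 6 remains possible at r5c2, so r5c2=6.
Step 5. [r3c3∈{2,6,7}] 7 has one home in row 3: r3c3. So r3c3=7.
Step 6. [r6c4∈{4,5,7}] 5 has one home in row 6: r6c4. So r6c4=5.
Step 7. [r5c4∈{4}] r5c4 has the single candidate 4. So r5c4=4.
Step 8. [r5c7∈{1}] r5c7's peers cover all but 1, so r5c7=1.
Step 9. [r9c3∈{1,5,6}] r9c3 is the only open cell in row 9 admitting 5 ⇒ r9c3=5.
Step 10. [r1c1∈{6}] nothing but 6 survives at r1c1, so r1c1=6.
Step 11. [r7c1∈{7}] r7c1 has the single candidate 7 ⇒ r7c1=7.
Step 12. [r2c3∈{2,3}] col 3 places 3 nowhere but r2c3, so r2c3=3.
Step 13. [r8c3∈{2,9}] col 3 places 2 nowhere but r8c3. So r8c3=2.
Step 14. [r1c4∈{2}] r1c4 is down to just 2, so r1c4=2.
Step 15. [r7c8∈{3,6}] 3 has one home in row 7: r7c8, so r7c8=3.
Step 16. [r7c2∈{4}] only 4 remains possible at r7c2. So r7c2=4.
Step 17. [r4c5∈{7}] r4c5 is down to just 7 ⇒ r4c5=7.
Step 18. [r3c9∈{6}] r3c9 has the single candidate 6. So r3c9=6.
Step 19. [r9c4∈{7}] r9c4 is down to just 7. So r9c4=7.
Step 20. [r5c8∈{5}] r5c8 is down to just 5. So r5c8=5.
Step 21. [r3c6∈{8}] r3c6 is down to just 8, so r3c6=8.
Step 22. [r8c4∈{3}] r8c4 has the single candidate 3 ⇒ r8c4=3.
Step 23. [r6c5∈{6}] r6c5 is down to just 6. So r6c5=6.
Step 24. [r3c7∈{2}] r3c7 has the single candidate 2 ⇒ r3c7=2.
Step 25. [r7c3∈{6}] r7c3's peers cover all but 6 ⇒ r7c3=6.
Step 26. [r5c3∈{9}] r5c3 has the single candidate 9, so r5c3=9.
Step 27. [r6c7∈{4}] only 4 remains possible at r6c7 ⇒ r6c7=4.
Step 28. [r1c9∈{5}] r1c9 is down to just 5 ⇒ r1c9=5.
Step 29. [r9c8∈{6}] r9c8 is down to just 6 ⇒ r9c8=6.
Step 30. [r9c1∈{1}] r9c1 is down to just 1, so r9c1=1.
Step 31. [r7c6∈{5}] r7c6 is down to just 5, so r7c6=5.
Step 32. [r8c9∈{4}] r8c9's peers cover all but 4, so r8c9=4.
Step 33. [r1c5∈{4}] r1c5 is down to just 4, so r1c5=4.
Step 34. [r1c7∈{3}] r1c7 is down to just 3. So r1c7=3.
Step 35. [r8c2∈{8}] nothing but 8 survives at r8c2, so r8c2=8.
Step 36. [r6c2∈{7}] r6c2's peers cover all but 7 ⇒ r6c2=7.
Step 37. [r2c2∈{2}] r2c2's peers cover all but 2 ⇒ r2c2=2.
Step 38. [r6c3∈{1}] nothing but 1 survives at r6c3, so r6c3=1.
Step 39. [r5c5∈{8}] only 8 remains possible at r5c5 ⇒ r5c5=8.
Step 40. [r3c4∈{1}] r3c4 has the single candidate 1, so r3c4=1.
Step 41. [r8c1∈{9}] r8c1 has the single candidate 9 ⇒ r8c1=9.
Step 42. [r2c8∈{1}] only 1 remains possible at r2c8 ⇒ r2c8=1.

Answer: 6 1 8 2 4 7 3 9 5 / 4 2 3 6 5 9 7 1 8 / 5 9 7 1 3 8 2 4 6 / 8 5 4 9 7 1 6 2 3 / 2 6 9 4 8 3 1 5 7 / 3 7 1 5 6 2 4 8 9 / 7 4 6 8 2 5 9 3 1 / 9 8 2 3 1 6 5 7 4 / 1 3 5 7 9 4 8 6 2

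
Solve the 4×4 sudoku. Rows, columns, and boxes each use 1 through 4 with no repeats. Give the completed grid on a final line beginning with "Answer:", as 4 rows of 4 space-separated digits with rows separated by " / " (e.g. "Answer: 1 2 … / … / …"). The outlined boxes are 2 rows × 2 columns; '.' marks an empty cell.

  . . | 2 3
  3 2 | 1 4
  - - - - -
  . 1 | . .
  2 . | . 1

Step 1. [r3c1∈{4}] r3c1 has the single candidate 4, so r3c1=4.
Step 2. [r4c3∈{3,4}] 4 has one home in row 4: r4c3. So r4c3=4.
Step 3. [r1c2∈{4}] nothing but 4 survives at r1c2, so r1c2=4.
Step 4. [r3c3∈{3}] nothing but 3 survives at r3c3. So r3c3=3.
Step 5. [r1c1∈{1}] only 1 remains possible at r1c1. So r1c1=1.
Step 6. [r4c2∈{3}] nothing but 3 survives at r4c2, so r4c2=3.
Step 7. [r3c4∈{2}] r3c4's peers cover all but 2 ⇒ r3c4=2.

Answer: 1 4 2 3 / 3 2 1 4 / 4 1 3 2 / 2 3 4 1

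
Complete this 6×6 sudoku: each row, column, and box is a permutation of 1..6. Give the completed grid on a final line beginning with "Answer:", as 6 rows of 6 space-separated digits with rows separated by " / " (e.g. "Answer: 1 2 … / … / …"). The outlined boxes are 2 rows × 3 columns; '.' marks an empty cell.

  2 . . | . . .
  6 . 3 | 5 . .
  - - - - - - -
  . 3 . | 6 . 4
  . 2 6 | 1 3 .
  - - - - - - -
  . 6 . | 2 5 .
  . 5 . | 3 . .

Step 1. [r6c5∈{1,4,6}] box 6 places 4 nowhere but r6c5, so r6c5=4.
Step 2. [r6c1∈{1}] only 1 remains possible at r6c1. So r6c1=1.
Step 3. [r1c3∈{1,4,5}] r1c3 is the only open cell in row 1 admitting 5. So r1c3=5.
Step 4. [r1c6∈{1,3,6}] r1c6 is the only open cell in row 1 admitting 3 ⇒ r1c6=3.
Step 5. [r2c6∈{1,2}] in col 6, 2 fits only at r2c6. So r2c6=2.
Step 6. [r2c5∈{1}] nothing but 1 survives at r2c5 ⇒ r2c5=1.
Step 7. [r4c1∈{4,5}] 4 has one home in row 4: r4c1 ⇒ r4c1=4.
Step 8. [r1c4∈{4}] r1c4 is down to just 4. So r1c4=4.
Step 9. [r4c6∈{5}] only 5 remains possible at r4c6. So r4c6=5.
Step 10. [r5c6∈{1}] r5c6 is down to just 1, so r5c6=1.
Step 11. [r5c1∈{3}] r5c1 has the single candidate 3 ⇒ r5c1=3.
Step 12. [r2c2∈{4}] r2c2 is down to just 4. So r2c2=4.
Step 13. [r6c6∈{6}] r6c6's peers cover all but 6. So r6c6=6.
Step 14. [r6c3∈{2}] nothing but 2 survives at r6c3, so r6c3=2.
Step 15. [r5c3∈{4}] r5c3 has the single candidate 4. So r5c3=4.
Step 16. [r1c2∈{1}] r1c2's peers cover all but 1 ⇒ r1c2=1.
Step 17. [r1c5∈{6}] only 6 remains possible at r1c5, so r1c5=6.
Step 18. [r3c3∈{1}] r3c3's peers cover all but 1 ⇒ r3c3=1.
Step 19. [r3c1∈{5}] r3c1's peers cover all but 5, so r3c1=5.
Step 20. [r3c5∈{2}] r3c5 is down to just 2 ⇒ r3c5=2.

Answer: 2 1 5 4 6 3 / 6 4 3 5 1 2 / 5 3 1 6 2 4 / 4 2 6 1 3 5 / 3 6 4 2 5 1 / 1 5 2 3 4 6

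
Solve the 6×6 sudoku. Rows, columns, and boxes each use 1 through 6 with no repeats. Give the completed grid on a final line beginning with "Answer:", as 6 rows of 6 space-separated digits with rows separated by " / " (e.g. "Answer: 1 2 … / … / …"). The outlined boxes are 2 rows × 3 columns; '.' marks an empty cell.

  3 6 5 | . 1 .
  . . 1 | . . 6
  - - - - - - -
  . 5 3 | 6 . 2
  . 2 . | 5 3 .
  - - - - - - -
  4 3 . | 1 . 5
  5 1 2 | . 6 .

Step 1. [r1c6∈{4}] r1c6 has the single candidate 4 ⇒ r1c6=4.
Step 2. [r4c1∈{1,6}] 6 has one home in col 1: r4c1 ⇒ r4c1=6.
Step 3. [r1c4∈{2}] nothing but 2 survives at r1c4. So r1c4=2.
Step 4. [r6c4∈{3,4}] row 6 places 4 nowhere but r6c4, so r6c4=4.
Step 5. [r2c2∈{4}] nothing but 4 survives at r2c2. So r2c2=4.
Step 6. [r5c3∈{6}] nothing but 6 survives at r5c3 ⇒ r5c3=6.
Step 7. [r3c1∈{1}] only 1 remains possible at r3c1 ⇒ r3c1=1.
Step 8. [r3c5∈{4}] r3c5 has the single candidate 4 ⇒ r3c5=4.
Step 9. [r4c6∈{1}] nothing but 1 survives at r4c6, so r4c6=1.
Step 10. [r5c5∈{2}] r5c5 has the single candidate 2, so r5c5=2.
Step 11. [r2c4∈{3}] only 3 remains possible at r2c4 ⇒ r2c4=3.
Step 12. [r4c3∈{4}] r4c3 has the single candidate 4 ⇒ r4c3=4.
Step 13. [r2c5∈{5}] r2c5's peers cover all but 5 ⇒ r2c5=5.
Step 14. [r6c6∈{3}] only 3 remains possible at r6c6 ⇒ r6c6=3.
Step 15. [r2c1∈{2}] only 2 remains possible at r2c1 ⇒ r2c1=2.

Answer: 3 6 5 2 1 4 / 2 4 1 3 5 6 / 1 5 3 6 4 2 / 6 2 4 5 3 1 / 4 3 6 1 2 5 / 5 1 2 4 6 3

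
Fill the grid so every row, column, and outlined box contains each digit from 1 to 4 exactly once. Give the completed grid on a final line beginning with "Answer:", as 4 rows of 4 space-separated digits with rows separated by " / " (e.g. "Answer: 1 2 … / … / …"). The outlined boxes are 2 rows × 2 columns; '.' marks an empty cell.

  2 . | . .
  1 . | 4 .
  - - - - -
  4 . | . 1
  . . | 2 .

Step 1. [r1c4∈{3}] nothing but 3 survives at r1c4, so r1c4=3.
Step 2. [r4c1∈{3}] r4c1's peers cover all but 3 ⇒ r4c1=3.
Step 3. [r3c3∈{3}] nothing but 3 survives at r3c3. So r3c3=3.
Step 4. [r1c3∈{1}] nothing but 1 survives at r1c3 ⇒ r1c3=1.
Step 5. [r2c2∈{3}] r2c2 has the single candidate 3. So r2c2=3.
Step 6. [r2c4∈{2}] r2c4 has the single candidate 2. So r2c4=2.
Step 7. [r3c2∈{2}] r3c2 has the single candidate 2 ⇒ r3c2=2.
Step 8. [r4c2∈{1}] only 1 remains possible at r4c2 ⇒ r4c2=1.
Step 9. [r4c4∈{4}] only 4 remains possible at r4c4, so r4c4=4.
Step 10. [r1c2∈{4}] r1c2's peers cover all but 4 ⇒ r1c2=4.

Answer: 2 4 1 3 / 1 3 4 2 / 4 2 3 1 / 3 1 2 4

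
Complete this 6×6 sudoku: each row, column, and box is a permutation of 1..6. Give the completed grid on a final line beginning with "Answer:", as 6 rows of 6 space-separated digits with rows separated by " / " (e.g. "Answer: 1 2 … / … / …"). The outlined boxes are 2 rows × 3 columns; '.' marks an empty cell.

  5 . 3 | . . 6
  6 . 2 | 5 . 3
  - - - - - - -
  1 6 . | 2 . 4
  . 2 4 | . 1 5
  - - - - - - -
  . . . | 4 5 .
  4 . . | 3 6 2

Step 1. [r2c2∈{1,4}] r2c2 is the only open cell in row 2 admitting 1. So r2c2=1.
Step 2. [r6c3∈{1,5}] 1 has one home in row 6: r6c3, so r6c3=1.
Step 3. [r1c2∈{4}] r1c2 has the single candidate 4, so r1c2=4.
Step 4. [r4c1∈{3}] r4c1 is down to just 3, so r4c1=3.
Step 5. [r2c5∈{4}] nothing but 4 survives at r2c5 ⇒ r2c5=4.
Step 6. [r1c4∈{1}] nothing but 1 survives at r1c4, so r1c4=1.
Step 7. [r4c4∈{6}] r4c4's peers cover all but 6. So r4c4=6.
Step 8. [r5c2∈{3}] r5c2 is down to just 3. So r5c2=3.
Step 9. [r3c3∈{5}] only 5 remains possible at r3c3 ⇒ r3c3=5.
Step 10. [r1c5∈{2}] only 2 remains possible at r1c5. So r1c5=2.
Step 11. [r5c6∈{1}] r5c6 is down to just 1. So r5c6=1.
Step 12. [r5c1∈{2}] only 2 remains possible at r5c1 ⇒ r5c1=2.
Step 13. [r5c3∈{6}] r5c3's peers cover all but 6. So r5c3=6.
Step 14. [r3c5∈{3}] only 3 remains possible at r3c5 ⇒ r3c5=3.
Step 15. [r6c2∈{5}] only 5 remains possible at r6c2 ⇒ r6c2=5.

Answer: 5 4 3 1 2 6 / 6 1 2 5 4 3 / 1 6 5 2 3 4 / 3 2 4 6 1 5 / 2 3 6 4 5 1 / 4 5 1 3 6 2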